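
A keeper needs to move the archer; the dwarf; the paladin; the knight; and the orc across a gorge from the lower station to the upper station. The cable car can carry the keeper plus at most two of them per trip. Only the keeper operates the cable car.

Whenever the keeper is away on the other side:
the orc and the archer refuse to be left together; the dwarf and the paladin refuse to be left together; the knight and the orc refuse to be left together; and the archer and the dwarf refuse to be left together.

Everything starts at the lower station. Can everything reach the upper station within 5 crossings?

No

Counting alone: the keeper can take at most 2 across per trip to the upper station, so moving all 5 needs at least 3 loaded trips out, with a return between consecutive ones — at least 5 crossings.
The safety rule pushes this higher. Following every safe sequence of crossings, the most of the 5 that can be at the upper station as the cable car arrives there on crossing 5 is 4 — never all 5.
So the move cannot be finished within 5 crossings. (The shortest complete plan takes 7:)
1. Keeper goes to the upper station with the dwarf and the orc.
2. Keeper goes back to the lower station alone.
3. Keeper goes to the upper station with the archer.
4. Keeper goes back to the lower station with the dwarf and the orc.
5. Keeper goes to the upper station with the knight and the paladin.
6. Keeper goes back to the lower station alone.
7. Keeper goes to the upper station with the dwarf and the orc.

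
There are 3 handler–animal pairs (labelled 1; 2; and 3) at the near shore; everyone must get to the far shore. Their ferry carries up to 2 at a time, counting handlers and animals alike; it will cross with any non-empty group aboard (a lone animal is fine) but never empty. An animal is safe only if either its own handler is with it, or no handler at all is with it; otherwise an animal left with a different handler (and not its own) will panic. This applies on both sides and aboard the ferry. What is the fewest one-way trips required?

Counting alone: each trip to the far shore takes at most 2 across and each return brings at least 1 back, so after t trips out (and t−1 returns) at most 2t − (t−1) of the 6 are across; that first reaches 6 at t = 5, so at least 9 crossings are needed.
The safety rule pushes this higher. Following every safe sequence of crossings, the most of the 6 that can be at the far shore as the ferry arrives there on crossing 9 is 5 — never all 6.
So no plan with fewer than 11 crossings exists, and this one achieves 11:
1. animal 1 and handler 1 cross → the far shore.
2. handler 1 crosses ← the near shore.
3. animal 2 and animal 3 cross → the far shore.
4. animal 1 crosses ← the near shore.
5. handler 2 and handler 3 cross → the far shore.
6. animal 2 and handler 2 cross ← the near shore.
7. handler 1 and handler 2 cross → the far shore.
8. animal 3 crosses ← the near shore.
9. animal 1 and animal 2 cross → the far shore.
10. handler 3 crosses ← the near shore.
11. animal 3 and handler 3 cross → the far shore.

11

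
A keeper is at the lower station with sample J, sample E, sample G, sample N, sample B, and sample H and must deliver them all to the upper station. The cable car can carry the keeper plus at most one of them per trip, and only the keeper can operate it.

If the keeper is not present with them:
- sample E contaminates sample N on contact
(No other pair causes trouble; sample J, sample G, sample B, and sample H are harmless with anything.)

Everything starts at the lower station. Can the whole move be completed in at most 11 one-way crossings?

Yes

Yes — this plan uses 11 crossings (≤ 11):
1. Keeper goes to the upper station with sample E.
2. Keeper goes back to the lower station alone.
3. Keeper goes to the upper station with sample J.
4. Keeper goes back to the lower station alone.
5. Keeper goes to the upper station with sample G.
6. Keeper goes back to the lower station alone.
7. Keeper goes to the upper station with sample B.
8. Keeper goes back to the lower station alone.
9. Keeper goes to the upper station with sample H.
10. Keeper goes back to the lower station alone.
11. Keeper goes to the upper station with sample N.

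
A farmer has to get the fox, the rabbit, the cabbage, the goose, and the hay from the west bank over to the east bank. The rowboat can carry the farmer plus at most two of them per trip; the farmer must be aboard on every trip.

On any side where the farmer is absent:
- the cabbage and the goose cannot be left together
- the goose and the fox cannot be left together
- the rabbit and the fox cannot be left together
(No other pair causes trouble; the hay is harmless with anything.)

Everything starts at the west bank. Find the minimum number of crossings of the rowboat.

Counting alone: the farmer can take at most 2 across per trip to the east bank, so moving all 5 needs at least 3 loaded trips out, with a return between consecutive ones — at least 5 crossings.
The plan below uses exactly 5 crossings, so it is optimal:
1. Farmer goes to the east bank with the cabbage and the fox.
2. Farmer goes back to the west bank alone.
3. Farmer goes to the east bank with the hay.
4. Farmer goes back to the west bank alone.
5. Farmer goes to the east bank with the goose and the rabbit.

5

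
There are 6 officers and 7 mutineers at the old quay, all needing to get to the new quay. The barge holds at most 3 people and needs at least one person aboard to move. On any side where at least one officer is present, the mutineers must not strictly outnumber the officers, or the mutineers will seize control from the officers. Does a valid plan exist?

No

The mutineers already outnumber the officers at the old quay before anyone moves, so the starting position itself is disallowed.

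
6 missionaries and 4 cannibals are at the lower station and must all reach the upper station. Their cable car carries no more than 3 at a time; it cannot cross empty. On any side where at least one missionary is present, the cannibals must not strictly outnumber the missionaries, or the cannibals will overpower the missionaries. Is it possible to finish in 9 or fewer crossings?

Yes — this plan uses 9 crossings (≤ 9):
1. 2 cannibals → the upper station.  (the lower station: 6M 2C; the upper station: 0M 2C)
2. 1 cannibal ← the lower station.  (the lower station: 6M 3C; the upper station: 0M 1C)
3. 3 cannibals → the upper station.  (the lower station: 6M 0C; the upper station: 0M 4C)
4. 1 cannibal ← the lower station.  (the lower station: 6M 1C; the upper station: 0M 3C)
5. 3 missionaries → the upper station.  (the lower station: 3M 1C; the upper station: 3M 3C)
6. 1 cannibal ← the lower station.  (the lower station: 3M 2C; the upper station: 3M 2C)
7. 1 missionary and 2 cannibals → the upper station.  (the lower station: 2M 0C; the upper station: 4M 4C)
8. 1 cannibal ← the lower station.  (the lower station: 2M 1C; the upper station: 4M 3C)
9. 2 missionaries and 1 cannibal → the upper station.  (the lower station: 0M 0C; the upper station: 6M 4C)

Yes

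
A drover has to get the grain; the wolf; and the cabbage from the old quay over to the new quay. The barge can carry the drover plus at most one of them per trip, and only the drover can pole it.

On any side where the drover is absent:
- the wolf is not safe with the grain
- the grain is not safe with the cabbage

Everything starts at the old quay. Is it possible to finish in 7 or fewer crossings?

Yes

Yes — this plan uses 7 crossings (≤ 7):
1. Drover goes to the new quay with the grain.
2. Drover goes back to the old quay alone.
3. Drover goes to the new quay with the wolf.
4. Drover goes back to the old quay with the grain.
5. Drover goes to the new quay with the cabbage.
6. Drover goes back to the old quay alone.
7. Drover goes to the new quay with the grain.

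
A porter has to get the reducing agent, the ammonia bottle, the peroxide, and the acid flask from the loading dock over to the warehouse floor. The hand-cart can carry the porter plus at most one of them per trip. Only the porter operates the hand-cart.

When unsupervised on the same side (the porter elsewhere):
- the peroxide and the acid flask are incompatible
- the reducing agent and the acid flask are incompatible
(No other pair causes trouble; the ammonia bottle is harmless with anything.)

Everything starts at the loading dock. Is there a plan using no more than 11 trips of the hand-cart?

Yes — this plan uses 9 crossings (≤ 11):
1. Porter goes to the warehouse floor with the acid flask.  [the loading dock: the ammonia bottle, the peroxide, the reducing agent | the warehouse floor: the acid flask]
2. Porter goes back to the loading dock alone.  [the loading dock: the ammonia bottle, the peroxide, the reducing agent | the warehouse floor: the acid flask]
3. Porter goes to the warehouse floor with the reducing agent.  [the loading dock: the ammonia bottle, the peroxide | the warehouse floor: the acid flask, the reducing agent]
4. Porter goes back to the loading dock with the acid flask.  [the loading dock: the acid flask, the ammonia bottle, the peroxide | the warehouse floor: the reducing agent]
5. Porter goes to the warehouse floor with the peroxide.  [the loading dock: the acid flask, the ammonia bottle | the warehouse floor: the peroxide, the reducing agent]
6. Porter goes back to the loading dock alone.  [the loading dock: the acid flask, the ammonia bottle | the warehouse floor: the peroxide, the reducing agent]
7. Porter goes to the warehouse floor with the ammonia bottle.  [the loading dock: the acid flask | the warehouse floor: the ammonia bottle, the peroxide, the reducing agent]
8. Porter goes back to the loading dock alone.  [the loading dock: the acid flask | the warehouse floor: the ammonia bottle, the peroxide, the reducing agent]
9. Porter goes to the warehouse floor with the acid flask.  [the loading dock: — | the warehouse floor: the acid flask, the ammonia bottle, the peroxide, the reducing agent]

Yes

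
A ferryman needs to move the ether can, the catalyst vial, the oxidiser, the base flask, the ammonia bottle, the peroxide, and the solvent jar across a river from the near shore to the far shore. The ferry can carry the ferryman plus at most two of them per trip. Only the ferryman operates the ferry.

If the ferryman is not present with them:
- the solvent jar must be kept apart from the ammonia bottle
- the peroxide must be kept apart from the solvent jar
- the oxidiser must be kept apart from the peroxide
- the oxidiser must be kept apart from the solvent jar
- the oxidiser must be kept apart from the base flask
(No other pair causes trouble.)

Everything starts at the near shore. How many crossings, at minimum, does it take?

11

Counting alone: the ferryman can take at most 2 across per trip to the far shore, so moving all 7 needs at least 4 loaded trips out, with a return between consecutive ones — at least 7 crossings.
The safety rule pushes this higher. Following every safe sequence of crossings, the most of the 7 that can be at the far shore as the ferry arrives there on crossings 7, 9 is 5, 6 respectively — never all 7.
So no plan with fewer than 11 crossings exists, and this one achieves 11:
1. Ferryman goes to the far shore with the oxidiser and the solvent jar.  [the near shore: the ammonia bottle, the base flask, the catalyst vial, the ether can, the peroxide | the far shore: the oxidiser, the solvent jar]
2. Ferryman goes back to the near shore with the oxidiser.  [the near shore: the ammonia bottle, the base flask, the catalyst vial, the ether can, the oxidiser, the peroxide | the far shore: the solvent jar]
3. Ferryman goes to the far shore with the ether can and the oxidiser.  [the near shore: the ammonia bottle, the base flask, the catalyst vial, the peroxide | the far shore: the ether can, the oxidiser, the solvent jar]
4. Ferryman goes back to the near shore with the oxidiser.  [the near shore: the ammonia bottle, the base flask, the catalyst vial, the oxidiser, the peroxide | the far shore: the ether can, the solvent jar]
5. Ferryman goes to the far shore with the catalyst vial and the oxidiser.  [the near shore: the ammonia bottle, the base flask, the peroxide | the far shore: the catalyst vial, the ether can, the oxidiser, the solvent jar]
6. Ferryman goes back to the near shore with the oxidiser.  [the near shore: the ammonia bottle, the base flask, the oxidiser, the peroxide | the far shore: the catalyst vial, the ether can, the solvent jar]
7. Ferryman goes to the far shore with the base flask and the oxidiser.  [the near shore: the ammonia bottle, the peroxide | the far shore: the base flask, the catalyst vial, the ether can, the oxidiser, the solvent jar]
8. Ferryman goes back to the near shore with the oxidiser.  [the near shore: the ammonia bottle, the oxidiser, the peroxide | the far shore: the base flask, the catalyst vial, the ether can, the solvent jar]
9. Ferryman goes to the far shore with the ammonia bottle and the peroxide.  [the near shore: the oxidiser | the far shore: the ammonia bottle, the base flask, the catalyst vial, the ether can, the peroxide, the solvent jar]
10. Ferryman goes back to the near shore with the solvent jar.  [the near shore: the oxidiser, the solvent jar | the far shore: the ammonia bottle, the base flask, the catalyst vial, the ether can, the peroxide]
11. Ferryman goes to the far shore with the oxidiser and the solvent jar.  [the near shore: — | the far shore: the ammonia bottle, the base flask, the catalyst vial, the ether can, the oxidiser, the peroxide, the solvent jar]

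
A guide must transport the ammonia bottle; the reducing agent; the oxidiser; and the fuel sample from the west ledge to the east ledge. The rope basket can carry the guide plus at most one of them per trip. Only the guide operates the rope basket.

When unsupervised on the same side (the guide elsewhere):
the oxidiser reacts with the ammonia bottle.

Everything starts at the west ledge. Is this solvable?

Yes

1. Guide goes to the east ledge with the ammonia bottle.
2. Guide goes back to the west ledge alone.
3. Guide goes to the east ledge with the reducing agent.
4. Guide goes back to the west ledge alone.
5. Guide goes to the east ledge with the fuel sample.
6. Guide goes back to the west ledge alone.
7. Guide goes to the east ledge with the oxidiser.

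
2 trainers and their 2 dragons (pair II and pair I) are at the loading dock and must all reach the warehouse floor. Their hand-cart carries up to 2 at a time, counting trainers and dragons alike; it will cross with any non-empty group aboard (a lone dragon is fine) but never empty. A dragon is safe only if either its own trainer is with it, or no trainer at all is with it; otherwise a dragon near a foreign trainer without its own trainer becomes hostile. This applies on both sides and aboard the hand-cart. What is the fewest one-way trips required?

Counting alone: each trip to the warehouse floor takes at most 2 across and each return brings at least 1 back, so after t trips out (and t−1 returns) at most 2t − (t−1) of the 4 are across; that first reaches 4 at t = 3, so at least 5 crossings are needed.
The plan below uses exactly 5 crossings, so it is optimal:
1. dragon II and trainer II cross → the warehouse floor.
2. trainer II crosses ← the loading dock.
3. trainer I and trainer II cross → the warehouse floor.
4. trainer I crosses ← the loading dock.
5. dragon I and trainer I cross → the warehouse floor.

5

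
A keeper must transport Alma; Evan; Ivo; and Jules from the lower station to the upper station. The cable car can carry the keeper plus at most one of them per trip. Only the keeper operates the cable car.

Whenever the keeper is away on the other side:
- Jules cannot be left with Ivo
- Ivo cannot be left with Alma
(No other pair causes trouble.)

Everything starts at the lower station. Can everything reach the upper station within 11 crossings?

Yes — this plan uses 9 crossings (≤ 11):
1. Keeper goes to the upper station with Ivo.  [the lower station: Alma, Evan, Jules | the upper station: Ivo]
2. Keeper goes back to the lower station alone.  [the lower station: Alma, Evan, Jules | the upper station: Ivo]
3. Keeper goes to the upper station with Alma.  [the lower station: Evan, Jules | the upper station: Alma, Ivo]
4. Keeper goes back to the lower station with Ivo.  [the lower station: Evan, Ivo, Jules | the upper station: Alma]
5. Keeper goes to the upper station with Jules.  [the lower station: Evan, Ivo | the upper station: Alma, Jules]
6. Keeper goes back to the lower station alone.  [the lower station: Evan, Ivo | the upper station: Alma, Jules]
7. Keeper goes to the upper station with Evan.  [the lower station: Ivo | the upper station: Alma, Evan, Jules]
8. Keeper goes back to the lower station alone.  [the lower station: Ivo | the upper station: Alma, Evan, Jules]
9. Keeper goes to the upper station with Ivo.  [the lower station: — | the upper station: Alma, Evan, Ivo, Jules]

Yes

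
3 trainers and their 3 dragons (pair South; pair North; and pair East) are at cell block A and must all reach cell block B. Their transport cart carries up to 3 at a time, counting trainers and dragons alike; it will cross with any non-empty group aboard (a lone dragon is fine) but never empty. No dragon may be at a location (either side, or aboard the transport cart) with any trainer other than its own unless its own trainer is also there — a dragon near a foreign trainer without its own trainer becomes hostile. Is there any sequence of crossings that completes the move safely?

1. dragon South and trainer South cross → cell block B.
2. trainer South crosses ← cell block A.
3. trainer East, trainer North, and trainer South cross → cell block B.
4. dragon South crosses ← cell block A.
5. dragon East, dragon North, and dragon South cross → cell block B.

Yes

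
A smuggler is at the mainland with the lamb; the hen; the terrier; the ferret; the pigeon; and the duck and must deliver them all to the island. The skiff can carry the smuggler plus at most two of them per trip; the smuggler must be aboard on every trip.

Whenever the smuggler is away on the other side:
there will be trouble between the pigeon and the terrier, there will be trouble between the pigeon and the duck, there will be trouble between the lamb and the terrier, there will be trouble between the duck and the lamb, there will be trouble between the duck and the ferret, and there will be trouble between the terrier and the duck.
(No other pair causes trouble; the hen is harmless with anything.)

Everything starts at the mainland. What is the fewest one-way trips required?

9

Counting alone: the smuggler can take at most 2 across per trip to the island, so moving all 6 needs at least 3 loaded trips out, with a return between consecutive ones — at least 5 crossings.
The safety rule pushes this higher. Following every safe sequence of crossings, the most of the 6 that can be at the island as the skiff arrives there on crossings 5, 7 is 4, 5 respectively — never all 6.
So no plan with fewer than 9 crossings exists, and this one achieves 9:
1. Smuggler goes to the island with the duck and the terrier.  [the mainland: the ferret, the hen, the lamb, the pigeon | the island: the duck, the terrier]
2. Smuggler goes back to the mainland with the terrier.  [the mainland: the ferret, the hen, the lamb, the pigeon, the terrier | the island: the duck]
3. Smuggler goes to the island with the lamb and the pigeon.  [the mainland: the ferret, the hen, the terrier | the island: the duck, the lamb, the pigeon]
4. Smuggler goes back to the mainland with the duck.  [the mainland: the duck, the ferret, the hen, the terrier | the island: the lamb, the pigeon]
5. Smuggler goes to the island with the duck and the hen.  [the mainland: the ferret, the terrier | the island: the duck, the hen, the lamb, the pigeon]
6. Smuggler goes back to the mainland with the duck.  [the mainland: the duck, the ferret, the terrier | the island: the hen, the lamb, the pigeon]
7. Smuggler goes to the island with the ferret and the terrier.  [the mainland: the duck | the island: the ferret, the hen, the lamb, the pigeon, the terrier]
8. Smuggler goes back to the mainland with the terrier.  [the mainland: the duck, the terrier | the island: the ferret, the hen, the lamb, the pigeon]
9. Smuggler goes to the island with the duck and the terrier.  [the mainland: — | the island: the duck, the ferret, the hen, the lamb, the pigeon, the terrier]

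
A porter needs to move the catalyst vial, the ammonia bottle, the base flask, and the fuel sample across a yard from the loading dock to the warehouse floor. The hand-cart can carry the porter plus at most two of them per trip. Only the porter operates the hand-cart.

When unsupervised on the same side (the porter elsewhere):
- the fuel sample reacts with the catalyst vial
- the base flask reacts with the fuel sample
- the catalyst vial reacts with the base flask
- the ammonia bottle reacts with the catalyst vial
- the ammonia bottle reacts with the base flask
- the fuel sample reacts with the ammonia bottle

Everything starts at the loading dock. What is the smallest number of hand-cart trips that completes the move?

impossible

Whatever the first load, the items left behind include a forbidden pair without the porter. No opening move is safe, so no plan exists.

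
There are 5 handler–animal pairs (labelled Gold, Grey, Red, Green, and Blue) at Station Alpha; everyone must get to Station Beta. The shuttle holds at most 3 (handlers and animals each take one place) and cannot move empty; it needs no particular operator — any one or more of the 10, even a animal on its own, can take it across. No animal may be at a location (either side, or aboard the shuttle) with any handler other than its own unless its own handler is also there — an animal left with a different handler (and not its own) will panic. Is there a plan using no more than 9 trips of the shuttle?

No

Counting alone: each trip to Station Beta takes at most 3 across and each return brings at least 1 back, so after t trips out (and t−1 returns) at most 3t − (t−1) of the 10 are across; that first reaches 10 at t = 5, so at least 9 crossings are needed.
The safety rule pushes this higher. Following every safe sequence of crossings, the most of the 10 that can be at Station Beta as the shuttle arrives there on crossing 9 is 9 — never all 10.
So the move cannot be finished within 9 crossings. (The shortest complete plan takes 11:)
1. animal Gold and handler Gold cross → Station Beta.
2. handler Gold crosses ← Station Alpha.
3. animal Green, animal Grey, and animal Red cross → Station Beta.
4. animal Gold crosses ← Station Alpha.
5. handler Green, handler Grey, and handler Red cross → Station Beta.
6. animal Grey and handler Grey cross ← Station Alpha.
7. handler Blue, handler Gold, and handler Grey cross → Station Beta.
8. animal Red crosses ← Station Alpha.
9. animal Gold and animal Grey cross → Station Beta.
10. animal Gold crosses ← Station Alpha.
11. animal Blue, animal Gold, and animal Red cross → Station Beta.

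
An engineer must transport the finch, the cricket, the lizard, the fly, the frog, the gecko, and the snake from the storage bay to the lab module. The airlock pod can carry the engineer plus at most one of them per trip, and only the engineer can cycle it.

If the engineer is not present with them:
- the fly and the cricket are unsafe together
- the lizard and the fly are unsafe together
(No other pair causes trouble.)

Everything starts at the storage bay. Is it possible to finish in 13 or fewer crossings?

No

Counting alone: the engineer can take at most 1 across per trip to the lab module, so moving all 7 needs at least 7 loaded trips out, with a return between consecutive ones — at least 13 crossings.
The safety rule pushes this higher. Following every safe sequence of crossings, the most of the 7 that can be at the lab module as the airlock pod arrives there on crossing 13 is 6 — never all 7.
So the move cannot be finished within 13 crossings. (The shortest complete plan takes 15:)
1. Engineer goes to the lab module with the fly.  [the storage bay: the cricket, the finch, the frog, the gecko, the lizard, the snake | the lab module: the fly]
2. Engineer goes back to the storage bay alone.  [the storage bay: the cricket, the finch, the frog, the gecko, the lizard, the snake | the lab module: the fly]
3. Engineer goes to the lab module with the finch.  [the storage bay: the cricket, the frog, the gecko, the lizard, the snake | the lab module: the finch, the fly]
4. Engineer goes back to the storage bay alone.  [the storage bay: the cricket, the frog, the gecko, the lizard, the snake | the lab module: the finch, the fly]
5. Engineer goes to the lab module with the cricket.  [the storage bay: the frog, the gecko, the lizard, the snake | the lab module: the cricket, the finch, the fly]
6. Engineer goes back to the storage bay with the fly.  [the storage bay: the fly, the frog, the gecko, the lizard, the snake | the lab module: the cricket, the finch]
7. Engineer goes to the lab module with the lizard.  [the storage bay: the fly, the frog, the gecko, the snake | the lab module: the cricket, the finch, the lizard]
8. Engineer goes back to the storage bay alone.  [the storage bay: the fly, the frog, the gecko, the snake | the lab module: the cricket, the finch, the lizard]
9. Engineer goes to the lab module with the frog.  [the storage bay: the fly, the gecko, the snake | the lab module: the cricket, the finch, the frog, the lizard]
10. Engineer goes back to the storage bay alone.  [the storage bay: the fly, the gecko, the snake | the lab module: the cricket, the finch, the frog, the lizard]
11. Engineer goes to the lab module with the gecko.  [the storage bay: the fly, the snake | the lab module: the cricket, the finch, the frog, the gecko, the lizard]
12. Engineer goes back to the storage bay alone.  [the storage bay: the fly, the snake | the lab module: the cricket, the finch, the frog, the gecko, the lizard]
13. Engineer goes to the lab module with the snake.  [the storage bay: the fly | the lab module: the cricket, the finch, the frog, the gecko, the lizard, the snake]
14. Engineer goes back to the storage bay alone.  [the storage bay: the fly | the lab module: the cricket, the finch, the frog, the gecko, the lizard, the snake]
15. Engineer goes to the lab module with the fly.  [the storage bay: — | the lab module: the cricket, the finch, the fly, the frog, the gecko, the lizard, the snake]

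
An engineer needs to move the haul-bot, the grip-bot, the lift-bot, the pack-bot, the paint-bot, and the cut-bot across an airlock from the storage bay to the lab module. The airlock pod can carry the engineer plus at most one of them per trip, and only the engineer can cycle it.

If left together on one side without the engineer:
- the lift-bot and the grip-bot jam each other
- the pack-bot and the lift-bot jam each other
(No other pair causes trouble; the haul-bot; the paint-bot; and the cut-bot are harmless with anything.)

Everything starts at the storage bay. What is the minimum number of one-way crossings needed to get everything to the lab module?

13

Counting alone: the engineer can take at most 1 across per trip to the lab module, so moving all 6 needs at least 6 loaded trips out, with a return between consecutive ones — at least 11 crossings.
The safety rule pushes this higher. Following every safe sequence of crossings, the most of the 6 that can be at the lab module as the airlock pod arrives there on crossing 11 is 5 — never all 6.
So no plan with fewer than 13 crossings exists, and this one achieves 13:
1. Engineer goes to the lab module with the lift-bot.
2. Engineer goes back to the storage bay alone.
3. Engineer goes to the lab module with the haul-bot.
4. Engineer goes back to the storage bay alone.
5. Engineer goes to the lab module with the grip-bot.
6. Engineer goes back to the storage bay with the lift-bot.
7. Engineer goes to the lab module with the pack-bot.
8. Engineer goes back to the storage bay alone.
9. Engineer goes to the lab module with the paint-bot.
10. Engineer goes back to the storage bay alone.
11. Engineer goes to the lab module with the cut-bot.
12. Engineer goes back to the storage bay alone.
13. Engineer goes to the lab module with the lift-bot.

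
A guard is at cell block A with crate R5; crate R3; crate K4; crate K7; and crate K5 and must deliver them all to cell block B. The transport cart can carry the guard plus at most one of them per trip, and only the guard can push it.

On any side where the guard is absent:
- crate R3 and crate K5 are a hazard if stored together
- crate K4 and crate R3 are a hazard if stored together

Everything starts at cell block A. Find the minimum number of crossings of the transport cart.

11

Counting alone: the guard can take at most 1 across per trip to cell block B, so moving all 5 needs at least 5 loaded trips out, with a return between consecutive ones — at least 9 crossings.
The safety rule pushes this higher. Following every safe sequence of crossings, the most of the 5 that can be at cell block B as the transport cart arrives there on crossing 9 is 4 — never all 5.
So no plan with fewer than 11 crossings exists, and this one achieves 11:
1. Guard goes to cell block B with crate R3.  [cell block A: crate K4, crate K5, crate K7, crate R5 | cell block B: crate R3]
2. Guard goes back to cell block A alone.  [cell block A: crate K4, crate K5, crate K7, crate R5 | cell block B: crate R3]
3. Guard goes to cell block B with crate R5.  [cell block A: crate K4, crate K5, crate K7 | cell block B: crate R3, crate R5]
4. Guard goes back to cell block A alone.  [cell block A: crate K4, crate K5, crate K7 | cell block B: crate R3, crate R5]
5. Guard goes to cell block B with crate K4.  [cell block A: crate K5, crate K7 | cell block B: crate K4, crate R3, crate R5]
6. Guard goes back to cell block A with crate R3.  [cell block A: crate K5, crate K7, crate R3 | cell block B: crate K4, crate R5]
7. Guard goes to cell block B with crate K5.  [cell block A: crate K7, crate R3 | cell block B: crate K4, crate K5, crate R5]
8. Guard goes back to cell block A alone.  [cell block A: crate K7, crate R3 | cell block B: crate K4, crate K5, crate R5]
9. Guard goes to cell block B with crate K7.  [cell block A: crate R3 | cell block B: crate K4, crate K5, crate K7, crate R5]
10. Guard goes back to cell block A alone.  [cell block A: crate R3 | cell block B: crate K4, crate K5, crate K7, crate R5]
11. Guard goes to cell block B with crate R3.  [cell block A: — | cell block B: crate K4, crate K5, crate K7, crate R3, crate R5]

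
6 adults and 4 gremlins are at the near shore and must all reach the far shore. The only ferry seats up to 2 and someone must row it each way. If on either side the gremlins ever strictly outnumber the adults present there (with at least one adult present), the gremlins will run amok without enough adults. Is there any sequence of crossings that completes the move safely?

1. 2 gremlins → the far shore.  (the near shore: 6A 2G; the far shore: 0A 2G)
2. 1 gremlin ← the near shore.  (the near shore: 6A 3G; the far shore: 0A 1G)
3. 2 gremlins → the far shore.  (the near shore: 6A 1G; the far shore: 0A 3G)
4. 1 gremlin ← the near shore.  (the near shore: 6A 2G; the far shore: 0A 2G)
5. 2 adults → the far shore.  (the near shore: 4A 2G; the far shore: 2A 2G)
6. 1 gremlin ← the near shore.  (the near shore: 4A 3G; the far shore: 2A 1G)
7. 1 adult and 1 gremlin → the far shore.  (the near shore: 3A 2G; the far shore: 3A 2G)
8. 1 gremlin ← the near shore.  (the near shore: 3A 3G; the far shore: 3A 1G)
9. 2 gremlins → the far shore.  (the near shore: 3A 1G; the far shore: 3A 3G)
10. 1 gremlin ← the near shore.  (the near shore: 3A 2G; the far shore: 3A 2G)
11. 1 adult and 1 gremlin → the far shore.  (the near shore: 2A 1G; the far shore: 4A 3G)
12. 1 gremlin ← the near shore.  (the near shore: 2A 2G; the far shore: 4A 2G)
13. 2 gremlins → the far shore.  (the near shore: 2A 0G; the far shore: 4A 4G)
14. 1 gremlin ← the near shore.  (the near shore: 2A 1G; the far shore: 4A 3G)
15. 1 adult and 1 gremlin → the far shore.  (the near shore: 1A 0G; the far shore: 5A 4G)
16. 1 gremlin ← the near shore.  (the near shore: 1A 1G; the far shore: 5A 3G)
17. 1 adult and 1 gremlin → the far shore.  (the near shore: 0A 0G; the far shore: 6A 4G)

Yes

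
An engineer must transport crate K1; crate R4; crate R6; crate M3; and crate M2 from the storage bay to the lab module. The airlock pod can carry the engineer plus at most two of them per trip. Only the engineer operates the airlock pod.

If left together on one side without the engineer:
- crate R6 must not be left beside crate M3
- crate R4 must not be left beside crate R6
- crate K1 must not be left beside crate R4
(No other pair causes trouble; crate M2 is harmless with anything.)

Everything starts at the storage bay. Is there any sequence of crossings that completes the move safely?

Yes

1. Engineer goes to the lab module with crate K1 and crate R6.
2. Engineer goes back to the storage bay alone.
3. Engineer goes to the lab module with crate M2.
4. Engineer goes back to the storage bay alone.
5. Engineer goes to the lab module with crate M3 and crate R4.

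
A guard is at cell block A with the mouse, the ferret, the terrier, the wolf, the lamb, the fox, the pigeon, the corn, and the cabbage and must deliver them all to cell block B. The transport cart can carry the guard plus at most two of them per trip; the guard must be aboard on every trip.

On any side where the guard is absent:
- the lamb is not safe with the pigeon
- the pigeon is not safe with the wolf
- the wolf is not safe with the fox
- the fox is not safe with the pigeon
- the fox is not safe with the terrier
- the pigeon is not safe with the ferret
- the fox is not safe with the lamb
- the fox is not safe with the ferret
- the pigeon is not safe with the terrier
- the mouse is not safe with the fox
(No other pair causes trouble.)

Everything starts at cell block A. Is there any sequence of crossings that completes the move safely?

No

Following every safe sequence of crossings from the start, the most of the 9 that can be at cell block B as the transport cart arrives there on crossings 1, 3, 5, 7, 9 is 2, 3, 4, 5, 6 respectively; the best ever achieved is 6 of 9.
From crossing 11 on, no configuration arises that was not already reachable earlier: only 92 distinct safe configurations (who is on which side, and where the transport cart is) can ever be reached, none of them has everyone across, and every continuation just revisits them. So no valid plan exists.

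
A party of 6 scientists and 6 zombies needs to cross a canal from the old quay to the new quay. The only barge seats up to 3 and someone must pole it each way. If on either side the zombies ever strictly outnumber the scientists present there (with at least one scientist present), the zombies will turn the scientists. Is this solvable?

No

Following every safe sequence of crossings from the start, the most of the 12 that can be at the new quay as the barge arrives there on crossings 1, 3, 5 is 3, 5, 6 respectively; the best ever achieved is 6 of 12.
From crossing 7 on, no configuration arises that was not already reachable earlier: only 17 distinct safe configurations (who is on which side, and where the barge is) can ever be reached, none of them has everyone across, and every continuation just revisits them. They are: 0 scientists + 0 zombies across (barge back at the start); 0 scientists + 1 zombie across (barge there); 0 scientists + 1 zombie across (barge back at the start); 0 scientists + 2 zombies across (barge there); 0 scientists + 2 zombies across (barge back at the start); 0 scientists + 3 zombies across (barge there); 0 scientists + 3 zombies across (barge back at the start); 0 scientists + 4 zombies across (barge there); 0 scientists + 4 zombies across (barge back at the start); 0 scientists + 5 zombies across (barge there); 0 scientists + 5 zombies across (barge back at the start); 0 scientists + 6 zombies across (barge there); 1 scientist + 1 zombie across (barge there); 1 scientist + 1 zombie across (barge back at the start); 2 scientists + 2 zombies across (barge there); 2 scientists + 2 zombies across (barge back at the start); 3 scientists + 3 zombies across (barge there). So no valid plan exists.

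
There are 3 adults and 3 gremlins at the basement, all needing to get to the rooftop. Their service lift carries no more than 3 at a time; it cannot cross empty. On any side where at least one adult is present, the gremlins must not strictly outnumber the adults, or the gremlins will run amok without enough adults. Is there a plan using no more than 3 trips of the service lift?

Counting alone: each trip to the rooftop takes at most 3 across and each return brings at least 1 back, so after t trips out (and t−1 returns) at most 3t − (t−1) of the 6 are across; that first reaches 6 at t = 3, so at least 5 crossings are needed.
Since 3 < 5, 3 crossings cannot be enough. (The shortest complete plan in fact takes 5:)
1. 2 gremlins → the rooftop.  (the basement: 3A 1G; the rooftop: 0A 2G)
2. 1 gremlin ← the basement.  (the basement: 3A 2G; the rooftop: 0A 1G)
3. 3 adults → the rooftop.  (the basement: 0A 2G; the rooftop: 3A 1G)
4. 1 gremlin ← the basement.  (the basement: 0A 3G; the rooftop: 3A 0G)
5. 3 gremlins → the rooftop.  (the basement: 0A 0G; the rooftop: 3A 3G)

No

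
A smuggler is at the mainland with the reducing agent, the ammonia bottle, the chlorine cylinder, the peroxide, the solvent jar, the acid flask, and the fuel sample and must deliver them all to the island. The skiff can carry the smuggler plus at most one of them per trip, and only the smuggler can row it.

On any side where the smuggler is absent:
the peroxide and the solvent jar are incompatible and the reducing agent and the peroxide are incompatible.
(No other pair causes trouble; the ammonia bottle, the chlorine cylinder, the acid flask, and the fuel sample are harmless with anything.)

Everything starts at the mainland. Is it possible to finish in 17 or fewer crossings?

Yes

Yes — this plan uses 15 crossings (≤ 17):
1. Smuggler goes to the island with the peroxide.  [the mainland: the acid flask, the ammonia bottle, the chlorine cylinder, the fuel sample, the reducing agent, the solvent jar | the island: the peroxide]
2. Smuggler goes back to the mainland alone.  [the mainland: the acid flask, the ammonia bottle, the chlorine cylinder, the fuel sample, the reducing agent, the solvent jar | the island: the peroxide]
3. Smuggler goes to the island with the reducing agent.  [the mainland: the acid flask, the ammonia bottle, the chlorine cylinder, the fuel sample, the solvent jar | the island: the peroxide, the reducing agent]
4. Smuggler goes back to the mainland with the peroxide.  [the mainland: the acid flask, the ammonia bottle, the chlorine cylinder, the fuel sample, the peroxide, the solvent jar | the island: the reducing agent]
5. Smuggler goes to the island with the solvent jar.  [the mainland: the acid flask, the ammonia bottle, the chlorine cylinder, the fuel sample, the peroxide | the island: the reducing agent, the solvent jar]
6. Smuggler goes back to the mainland alone.  [the mainland: the acid flask, the ammonia bottle, the chlorine cylinder, the fuel sample, the peroxide | the island: the reducing agent, the solvent jar]
7. Smuggler goes to the island with the ammonia bottle.  [the mainland: the acid flask, the chlorine cylinder, the fuel sample, the peroxide | the island: the ammonia bottle, the reducing agent, the solvent jar]
8. Smuggler goes back to the mainland alone.  [the mainland: the acid flask, the chlorine cylinder, the fuel sample, the peroxide | the island: the ammonia bottle, the reducing agent, the solvent jar]
9. Smuggler goes to the island with the chlorine cylinder.  [the mainland: the acid flask, the fuel sample, the peroxide | the island: the ammonia bottle, the chlorine cylinder, the reducing agent, the solvent jar]
10. Smuggler goes back to the mainland alone.  [the mainland: the acid flask, the fuel sample, the peroxide | the island: the ammonia bottle, the chlorine cylinder, the reducing agent, the solvent jar]
11. Smuggler goes to the island with the acid flask.  [the mainland: the fuel sample, the peroxide | the island: the acid flask, the ammonia bottle, the chlorine cylinder, the reducing agent, the solvent jar]
12. Smuggler goes back to the mainland alone.  [the mainland: the fuel sample, the peroxide | the island: the acid flask, the ammonia bottle, the chlorine cylinder, the reducing agent, the solvent jar]
13. Smuggler goes to the island with the fuel sample.  [the mainland: the peroxide | the island: the acid flask, the ammonia bottle, the chlorine cylinder, the fuel sample, the reducing agent, the solvent jar]
14. Smuggler goes back to the mainland alone.  [the mainland: the peroxide | the island: the acid flask, the ammonia bottle, the chlorine cylinder, the fuel sample, the reducing agent, the solvent jar]
15. Smuggler goes to the island with the peroxide.  [the mainland: — | the island: the acid flask, the ammonia bottle, the chlorine cylinder, the fuel sample, the peroxide, the reducing agent, the solvent jar]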